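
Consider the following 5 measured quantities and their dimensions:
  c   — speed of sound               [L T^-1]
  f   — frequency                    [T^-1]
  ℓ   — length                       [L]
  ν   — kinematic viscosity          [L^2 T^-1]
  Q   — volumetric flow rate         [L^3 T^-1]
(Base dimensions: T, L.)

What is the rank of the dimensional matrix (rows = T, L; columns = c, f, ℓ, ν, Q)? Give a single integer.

2

Exponent matrix [T,L] × [c,f,ℓ,ν,Q]:
  T: [-1 -1  0 -1 -1]
  L: [ 1  0  1  2  3]
Echelon form has 2 nonzero rows (pivots: c,f)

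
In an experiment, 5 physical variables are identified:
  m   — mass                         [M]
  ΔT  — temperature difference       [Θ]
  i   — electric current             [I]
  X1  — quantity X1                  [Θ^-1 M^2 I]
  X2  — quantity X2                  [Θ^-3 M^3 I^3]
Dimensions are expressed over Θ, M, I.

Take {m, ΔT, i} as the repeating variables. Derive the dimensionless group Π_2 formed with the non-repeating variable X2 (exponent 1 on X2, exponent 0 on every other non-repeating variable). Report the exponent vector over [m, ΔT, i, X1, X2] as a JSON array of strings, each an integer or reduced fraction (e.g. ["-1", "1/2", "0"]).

Exponent matrix [Θ,M,I] × [m,ΔT,i,X1,X2]:
  Θ: [ 0  1  0 -1 -3]
  M: [ 1  0  0  2  3]
  I: [ 0  0  1  1  3]
Echelon form has 3 nonzero rows (pivots: m,ΔT,i)
Pivot set = {m,ΔT,i}, free = {X1,X2}
RREF:
  r0: [   1    0    0    2    3]
  r1: [   0    1    0   -1   -3]
  r2: [   0    0    1    1    3]
Fix exponent of X2 at 1, X1 at 0; solve each RREF row for its pivot's exponent:
  r0: exp(m) + (3)·1 = 0 ⇒ exp(m) = -3
  r1: exp(ΔT) + (-3)·1 = 0 ⇒ exp(ΔT) = 3
  r2: exp(i) + (3)·1 = 0 ⇒ exp(i) = -3
Π_2 = m^-3 · ΔT^3 · i^-3 · X2

["-3", "3", "-3", "0", "1"]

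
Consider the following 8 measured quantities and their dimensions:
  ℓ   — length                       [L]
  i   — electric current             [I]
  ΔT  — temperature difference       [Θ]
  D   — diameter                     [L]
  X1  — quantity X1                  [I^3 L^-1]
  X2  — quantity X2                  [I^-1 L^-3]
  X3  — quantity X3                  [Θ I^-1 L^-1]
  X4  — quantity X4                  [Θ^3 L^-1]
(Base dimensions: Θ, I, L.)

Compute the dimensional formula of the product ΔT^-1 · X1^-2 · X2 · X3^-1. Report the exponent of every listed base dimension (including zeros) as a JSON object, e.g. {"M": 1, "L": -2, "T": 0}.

Dimensional matrix (Θ×I×L by ℓ×i×ΔT×D×X1×X2×X3×X4):
  Θ: [ 0  0  1  0  0  0  1  3]
  I: [ 0  1  0  0  3 -1 -1  0]
  L: [ 1  0  0  1 -1 -3 -1 -1]
  [Θ]: (-1)·1+(-2)·0+(1)·0+(-1)·1 = -2
  [I]: (-1)·0+(-2)·3+(1)·-1+(-1)·-1 = -6
  [L]: (-1)·0+(-2)·-1+(1)·-3+(-1)·-1 = 0
⇒ Θ^-2 I^-6

{"Θ": -2, "I": -6, "L": 0}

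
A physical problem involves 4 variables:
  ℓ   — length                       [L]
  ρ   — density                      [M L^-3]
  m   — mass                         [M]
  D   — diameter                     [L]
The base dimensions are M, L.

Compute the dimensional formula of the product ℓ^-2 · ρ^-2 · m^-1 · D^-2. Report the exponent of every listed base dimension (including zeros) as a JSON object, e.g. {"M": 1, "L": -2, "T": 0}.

Write exponents as rows M,L / cols ℓ,ρ,m,D:
  M: [ 0  1  1  0]
  L: [ 1 -3  0  1]
  [M]: (-2)·0+(-2)·1+(-1)·1+(-2)·0 = -3
  [L]: (-2)·1+(-2)·-3+(-1)·0+(-2)·1 = 2
⇒ M^-3 L^2

{"M": -3, "L": 2}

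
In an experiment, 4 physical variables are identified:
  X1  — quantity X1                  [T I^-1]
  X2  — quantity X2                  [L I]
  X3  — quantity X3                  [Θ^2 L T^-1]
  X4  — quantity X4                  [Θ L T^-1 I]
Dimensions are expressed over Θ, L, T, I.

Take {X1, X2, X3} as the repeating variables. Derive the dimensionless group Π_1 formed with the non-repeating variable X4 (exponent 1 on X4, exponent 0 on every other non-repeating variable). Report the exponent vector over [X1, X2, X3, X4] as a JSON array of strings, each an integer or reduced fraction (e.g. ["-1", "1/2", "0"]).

Dimensional matrix (Θ×L×T×I by X1×X2×X3×X4):
  Θ: [ 0  0  2  1]
  L: [ 0  1  1  1]
  T: [ 1  0 -1 -1]
  I: [-1  1  0  1]
Echelon form has 3 nonzero rows (pivots: X1,X2,X3)
Repeat: X1,X2,X3; free: X4
RREF:
  r0: [   1    0    0 -1/2]
  r1: [   0    1    0  1/2]
  r2: [   0    0    1  1/2]
  r3: [   0    0    0    0]
Fix exponent of X4 at 1; solve each RREF row for its pivot's exponent:
  r0: exp(X1) + (-1/2)·1 = 0 ⇒ exp(X1) = 1/2
  r1: exp(X2) + (1/2)·1 = 0 ⇒ exp(X2) = -1/2
  r2: exp(X3) + (1/2)·1 = 0 ⇒ exp(X3) = -1/2
Π_1 = X1^(1/2) · X2^(-1/2) · X3^(-1/2) · X4

["1/2", "-1/2", "-1/2", "1"]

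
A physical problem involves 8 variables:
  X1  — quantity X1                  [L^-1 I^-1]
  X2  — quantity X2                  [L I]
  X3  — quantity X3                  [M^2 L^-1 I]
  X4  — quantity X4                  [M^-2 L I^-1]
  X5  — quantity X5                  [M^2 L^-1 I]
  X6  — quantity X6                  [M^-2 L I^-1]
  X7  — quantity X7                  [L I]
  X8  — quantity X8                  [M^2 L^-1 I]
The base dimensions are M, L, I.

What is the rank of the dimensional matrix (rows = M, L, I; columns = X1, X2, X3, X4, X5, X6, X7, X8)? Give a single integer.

2

Exponent matrix [M,L,I] × [X1,X2,X3,X4,X5,X6,X7,X8]:
  M: [ 0  0  2 -2  2 -2  0  2]
  L: [-1  1 -1  1 -1  1  1 -1]
  I: [-1  1  1 -1  1 -1  1  1]
Echelon form has 2 nonzero rows (pivots: X1,X3)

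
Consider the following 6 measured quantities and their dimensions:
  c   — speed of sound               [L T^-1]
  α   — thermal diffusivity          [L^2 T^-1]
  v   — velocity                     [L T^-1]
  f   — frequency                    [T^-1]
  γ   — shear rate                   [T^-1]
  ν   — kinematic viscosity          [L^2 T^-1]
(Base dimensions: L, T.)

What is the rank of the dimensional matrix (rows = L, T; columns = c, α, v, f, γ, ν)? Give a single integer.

2

Write exponents as rows L,T / cols c,α,v,f,γ,ν:
  L: [ 1  2  1  0  0  2]
  T: [-1 -1 -1 -1 -1 -1]
Row reduction gives pivot columns c,α; rank = 2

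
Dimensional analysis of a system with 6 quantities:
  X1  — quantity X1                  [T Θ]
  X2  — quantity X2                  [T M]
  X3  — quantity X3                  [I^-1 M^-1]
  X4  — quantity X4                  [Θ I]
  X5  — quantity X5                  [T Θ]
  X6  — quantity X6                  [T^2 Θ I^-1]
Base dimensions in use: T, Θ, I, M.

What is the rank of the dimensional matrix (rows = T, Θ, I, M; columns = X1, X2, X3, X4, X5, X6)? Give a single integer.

Write exponents as rows T,Θ,I,M / cols X1,X2,X3,X4,X5,X6:
  T: [ 1  1  0  0  1  2]
  Θ: [ 1  0  0  1  1  1]
  I: [ 0  0 -1  1  0 -1]
  M: [ 0  1 -1  0  0  0]
RREF → pivots at {X1,X2,X3} ⇒ r = 3

3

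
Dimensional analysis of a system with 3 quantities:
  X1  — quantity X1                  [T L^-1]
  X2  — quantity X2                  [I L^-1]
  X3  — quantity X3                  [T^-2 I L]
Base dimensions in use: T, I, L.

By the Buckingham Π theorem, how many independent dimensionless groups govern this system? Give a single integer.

1

Exponent matrix [T,I,L] × [X1,X2,X3]:
  T: [ 1  0 -2]
  I: [ 0  1  1]
  L: [-1 -1  1]
Row reduction gives pivot columns X1,X2; rank = 2
Π count = n − r = 3 − 2 = 1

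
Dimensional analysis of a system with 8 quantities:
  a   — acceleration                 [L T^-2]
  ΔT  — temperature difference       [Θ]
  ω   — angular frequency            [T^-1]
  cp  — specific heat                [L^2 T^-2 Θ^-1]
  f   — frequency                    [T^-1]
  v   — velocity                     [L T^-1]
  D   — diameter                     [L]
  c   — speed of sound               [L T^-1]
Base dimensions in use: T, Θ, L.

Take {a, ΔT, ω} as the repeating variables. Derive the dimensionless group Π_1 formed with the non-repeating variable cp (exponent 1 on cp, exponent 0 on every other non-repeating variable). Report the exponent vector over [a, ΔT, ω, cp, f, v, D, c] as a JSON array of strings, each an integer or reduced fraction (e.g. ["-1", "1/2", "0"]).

["-2", "1", "2", "1", "0", "0", "0", "0"]

Write exponents as rows T,Θ,L / cols a,ΔT,ω,cp,f,v,D,c:
  T: [-2  0 -1 -2 -1 -1  0 -1]
  Θ: [ 0  1  0 -1  0  0  0  0]
  L: [ 1  0  0  2  0  1  1  1]
RREF → pivots at {a,ΔT,ω} ⇒ r = 3
Repeat: a,ΔT,ω; free: cp,f,v,D,c
RREF:
  r0: [   1    0    0    2    0    1    1    1]
  r1: [   0    1    0   -1    0    0    0    0]
  r2: [   0    0    1   -2    1   -1   -2   -1]
Fix exponent of cp at 1, f at 0, v at 0, D at 0, c at 0; solve each RREF row for its pivot's exponent:
  r0: exp(a) + (2)·1 = 0 ⇒ exp(a) = -2
  r1: exp(ΔT) + (-1)·1 = 0 ⇒ exp(ΔT) = 1
  r2: exp(ω) + (-2)·1 = 0 ⇒ exp(ω) = 2
Π_1 = a^-2 · ΔT · ω^2 · cp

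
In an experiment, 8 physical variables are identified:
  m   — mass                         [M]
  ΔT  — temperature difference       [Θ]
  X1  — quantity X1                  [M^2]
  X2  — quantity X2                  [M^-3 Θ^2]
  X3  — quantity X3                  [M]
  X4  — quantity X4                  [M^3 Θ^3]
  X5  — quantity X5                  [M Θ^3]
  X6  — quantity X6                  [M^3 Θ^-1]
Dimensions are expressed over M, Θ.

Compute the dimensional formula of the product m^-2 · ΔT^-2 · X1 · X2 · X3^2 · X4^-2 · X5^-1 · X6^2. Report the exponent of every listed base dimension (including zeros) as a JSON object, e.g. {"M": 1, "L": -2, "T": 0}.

{"M": -2, "Θ": -11}

Dimensional matrix (M×Θ by m×ΔT×X1×X2×X3×X4×X5×X6):
  M: [ 1  0  2 -3  1  3  1  3]
  Θ: [ 0  1  0  2  0  3  3 -1]
  [M]: (-2)·1+(-2)·0+(1)·2+(1)·-3+(2)·1+(-2)·3+(-1)·1+(2)·3 = -2
  [Θ]: (-2)·0+(-2)·1+(1)·0+(1)·2+(2)·0+(-2)·3+(-1)·3+(2)·-1 = -11
⇒ M^-2 Θ^-11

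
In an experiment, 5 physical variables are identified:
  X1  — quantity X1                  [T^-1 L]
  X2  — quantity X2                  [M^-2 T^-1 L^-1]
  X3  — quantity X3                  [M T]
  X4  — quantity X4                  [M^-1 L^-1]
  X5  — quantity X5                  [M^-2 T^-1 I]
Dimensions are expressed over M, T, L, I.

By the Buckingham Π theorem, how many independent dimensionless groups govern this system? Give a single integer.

Exponent matrix [M,T,L,I] × [X1,X2,X3,X4,X5]:
  M: [ 0 -2  1 -1 -2]
  T: [-1 -1  1  0 -1]
  L: [ 1 -1  0 -1  0]
  I: [ 0  0  0  0  1]
RREF → pivots at {X1,X2,X5} ⇒ r = 3
Π count = n − r = 5 − 3 = 2

2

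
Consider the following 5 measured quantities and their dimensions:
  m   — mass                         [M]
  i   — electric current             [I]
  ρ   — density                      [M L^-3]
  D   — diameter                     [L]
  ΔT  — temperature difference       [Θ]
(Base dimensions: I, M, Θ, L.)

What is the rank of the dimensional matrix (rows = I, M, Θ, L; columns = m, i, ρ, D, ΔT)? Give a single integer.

Exponent matrix [I,M,Θ,L] × [m,i,ρ,D,ΔT]:
  I: [ 0  1  0  0  0]
  M: [ 1  0  1  0  0]
  Θ: [ 0  0  0  0  1]
  L: [ 0  0 -3  1  0]
Row reduction gives pivot columns m,i,ρ,ΔT; rank = 4

4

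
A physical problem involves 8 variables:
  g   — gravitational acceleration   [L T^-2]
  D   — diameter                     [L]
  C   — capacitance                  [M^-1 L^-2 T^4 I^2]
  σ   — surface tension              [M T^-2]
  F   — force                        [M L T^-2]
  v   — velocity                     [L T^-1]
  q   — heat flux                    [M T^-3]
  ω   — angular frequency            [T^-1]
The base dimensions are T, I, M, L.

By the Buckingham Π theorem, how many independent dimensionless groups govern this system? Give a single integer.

4

Write exponents as rows T,I,M,L / cols g,D,C,σ,F,v,q,ω:
  T: [-2  0  4 -2 -2 -1 -3 -1]
  I: [ 0  0  2  0  0  0  0  0]
  M: [ 0  0 -1  1  1  0  1  0]
  L: [ 1  1 -2  0  1  1  0  0]
Row reduction gives pivot columns g,D,C,σ; rank = 4
n=8, r=4 ⇒ 4 dimensionless groups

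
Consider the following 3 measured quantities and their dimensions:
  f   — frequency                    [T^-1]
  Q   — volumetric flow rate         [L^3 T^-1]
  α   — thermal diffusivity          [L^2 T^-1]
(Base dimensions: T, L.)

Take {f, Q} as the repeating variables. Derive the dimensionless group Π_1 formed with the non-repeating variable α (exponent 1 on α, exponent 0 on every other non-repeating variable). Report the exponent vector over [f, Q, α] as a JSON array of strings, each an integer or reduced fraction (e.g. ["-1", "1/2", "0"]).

Write exponents as rows T,L / cols f,Q,α:
  T: [-1 -1 -1]
  L: [ 0  3  2]
RREF → pivots at {f,Q} ⇒ r = 2
Pivot set = {f,Q}, free = {α}
RREF:
  r0: [   1    0  1/3]
  r1: [   0    1  2/3]
Fix exponent of α at 1; solve each RREF row for its pivot's exponent:
  r0: exp(f) + (1/3)·1 = 0 ⇒ exp(f) = -1/3
  r1: exp(Q) + (2/3)·1 = 0 ⇒ exp(Q) = -2/3
Π_1 = f^(-1/3) · Q^(-2/3) · α

["-1/3", "-2/3", "1"]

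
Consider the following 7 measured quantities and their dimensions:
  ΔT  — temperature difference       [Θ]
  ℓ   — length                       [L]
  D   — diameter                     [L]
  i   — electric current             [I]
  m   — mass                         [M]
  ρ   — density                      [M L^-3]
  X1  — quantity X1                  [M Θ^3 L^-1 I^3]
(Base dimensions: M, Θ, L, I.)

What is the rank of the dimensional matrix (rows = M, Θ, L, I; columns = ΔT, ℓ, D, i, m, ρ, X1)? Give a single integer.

Exponent matrix [M,Θ,L,I] × [ΔT,ℓ,D,i,m,ρ,X1]:
  M: [ 0  0  0  0  1  1  1]
  Θ: [ 1  0  0  0  0  0  3]
  L: [ 0  1  1  0  0 -3 -1]
  I: [ 0  0  0  1  0  0  3]
Row reduction gives pivot columns ΔT,ℓ,i,m; rank = 4

4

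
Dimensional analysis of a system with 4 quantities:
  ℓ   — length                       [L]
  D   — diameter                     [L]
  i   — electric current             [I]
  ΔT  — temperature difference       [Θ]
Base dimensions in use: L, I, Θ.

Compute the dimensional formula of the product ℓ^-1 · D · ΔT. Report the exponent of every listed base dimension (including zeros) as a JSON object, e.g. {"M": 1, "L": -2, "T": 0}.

Dimensional matrix (L×I×Θ by ℓ×D×i×ΔT):
  L: [ 1  1  0  0]
  I: [ 0  0  1  0]
  Θ: [ 0  0  0  1]
  [L]: (-1)·1+(1)·1+(1)·0 = 0
  [I]: (-1)·0+(1)·0+(1)·0 = 0
  [Θ]: (-1)·0+(1)·0+(1)·1 = 1
⇒ Θ

{"L": 0, "I": 0, "Θ": 1}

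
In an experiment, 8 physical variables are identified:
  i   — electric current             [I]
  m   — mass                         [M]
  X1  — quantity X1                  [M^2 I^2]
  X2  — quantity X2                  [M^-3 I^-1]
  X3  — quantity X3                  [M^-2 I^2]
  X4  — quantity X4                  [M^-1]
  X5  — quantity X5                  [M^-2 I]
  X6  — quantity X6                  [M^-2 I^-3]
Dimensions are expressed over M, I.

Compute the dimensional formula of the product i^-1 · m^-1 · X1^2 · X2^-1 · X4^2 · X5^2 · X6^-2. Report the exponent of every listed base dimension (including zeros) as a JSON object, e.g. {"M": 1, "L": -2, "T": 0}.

{"M": 4, "I": 12}

Exponent matrix [M,I] × [i,m,X1,X2,X3,X4,X5,X6]:
  M: [ 0  1  2 -3 -2 -1 -2 -2]
  I: [ 1  0  2 -1  2  0  1 -3]
  [M]: (-1)·0+(-1)·1+(2)·2+(-1)·-3+(2)·-1+(2)·-2+(-2)·-2 = 4
  [I]: (-1)·1+(-1)·0+(2)·2+(-1)·-1+(2)·0+(2)·1+(-2)·-3 = 12
⇒ M^4 I^12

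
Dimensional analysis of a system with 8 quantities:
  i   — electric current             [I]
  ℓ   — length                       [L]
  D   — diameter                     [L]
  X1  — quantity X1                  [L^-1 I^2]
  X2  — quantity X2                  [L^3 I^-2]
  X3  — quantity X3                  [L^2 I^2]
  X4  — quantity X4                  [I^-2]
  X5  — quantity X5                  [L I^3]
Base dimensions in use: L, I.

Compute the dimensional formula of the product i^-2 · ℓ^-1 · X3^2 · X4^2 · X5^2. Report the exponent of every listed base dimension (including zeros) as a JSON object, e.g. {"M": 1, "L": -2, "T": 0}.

Exponent matrix [L,I] × [i,ℓ,D,X1,X2,X3,X4,X5]:
  L: [ 0  1  1 -1  3  2  0  1]
  I: [ 1  0  0  2 -2  2 -2  3]
  [L]: (-2)·0+(-1)·1+(2)·2+(2)·0+(2)·1 = 5
  [I]: (-2)·1+(-1)·0+(2)·2+(2)·-2+(2)·3 = 4
⇒ L^5 I^4

{"L": 5, "I": 4}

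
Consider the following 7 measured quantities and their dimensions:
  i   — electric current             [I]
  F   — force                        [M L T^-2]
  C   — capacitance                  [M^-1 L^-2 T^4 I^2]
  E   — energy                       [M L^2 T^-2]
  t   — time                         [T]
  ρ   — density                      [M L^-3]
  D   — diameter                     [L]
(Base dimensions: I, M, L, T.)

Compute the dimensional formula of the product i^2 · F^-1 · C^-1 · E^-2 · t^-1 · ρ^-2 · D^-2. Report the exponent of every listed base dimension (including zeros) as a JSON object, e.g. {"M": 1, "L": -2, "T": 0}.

{"I": 0, "M": -4, "L": 1, "T": 1}

Write exponents as rows I,M,L,T / cols i,F,C,E,t,ρ,D:
  I: [ 1  0  2  0  0  0  0]
  M: [ 0  1 -1  1  0  1  0]
  L: [ 0  1 -2  2  0 -3  1]
  T: [ 0 -2  4 -2  1  0  0]
  [I]: (2)·1+(-1)·0+(-1)·2+(-2)·0+(-1)·0+(-2)·0+(-2)·0 = 0
  [M]: (2)·0+(-1)·1+(-1)·-1+(-2)·1+(-1)·0+(-2)·1+(-2)·0 = -4
  [L]: (2)·0+(-1)·1+(-1)·-2+(-2)·2+(-1)·0+(-2)·-3+(-2)·1 = 1
  [T]: (2)·0+(-1)·-2+(-1)·4+(-2)·-2+(-1)·1+(-2)·0+(-2)·0 = 1
⇒ M^-4 L T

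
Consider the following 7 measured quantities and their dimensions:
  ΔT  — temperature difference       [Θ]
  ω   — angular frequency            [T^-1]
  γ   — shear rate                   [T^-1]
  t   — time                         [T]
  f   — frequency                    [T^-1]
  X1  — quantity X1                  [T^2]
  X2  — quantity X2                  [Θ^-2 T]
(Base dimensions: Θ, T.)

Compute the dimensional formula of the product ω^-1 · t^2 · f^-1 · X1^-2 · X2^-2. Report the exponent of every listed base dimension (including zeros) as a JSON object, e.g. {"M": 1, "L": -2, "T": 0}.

Dimensional matrix (Θ×T by ΔT×ω×γ×t×f×X1×X2):
  Θ: [ 1  0  0  0  0  0 -2]
  T: [ 0 -1 -1  1 -1  2  1]
  [Θ]: (-1)·0+(2)·0+(-1)·0+(-2)·0+(-2)·-2 = 4
  [T]: (-1)·-1+(2)·1+(-1)·-1+(-2)·2+(-2)·1 = -2
⇒ Θ^4 T^-2

{"Θ": 4, "T": -2}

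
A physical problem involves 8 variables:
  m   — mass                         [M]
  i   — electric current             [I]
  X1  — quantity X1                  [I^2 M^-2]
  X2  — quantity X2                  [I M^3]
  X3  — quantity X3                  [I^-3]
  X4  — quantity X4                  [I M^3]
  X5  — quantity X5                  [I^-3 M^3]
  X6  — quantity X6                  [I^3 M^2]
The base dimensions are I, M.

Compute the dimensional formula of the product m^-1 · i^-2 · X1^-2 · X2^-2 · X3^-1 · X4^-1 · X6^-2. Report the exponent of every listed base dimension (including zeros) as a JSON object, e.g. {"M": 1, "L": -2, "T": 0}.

Write exponents as rows I,M / cols m,i,X1,X2,X3,X4,X5,X6:
  I: [ 0  1  2  1 -3  1 -3  3]
  M: [ 1  0 -2  3  0  3  3  2]
  [I]: (-1)·0+(-2)·1+(-2)·2+(-2)·1+(-1)·-3+(-1)·1+(-2)·3 = -12
  [M]: (-1)·1+(-2)·0+(-2)·-2+(-2)·3+(-1)·0+(-1)·3+(-2)·2 = -10
⇒ I^-12 M^-10

{"I": -12, "M": -10}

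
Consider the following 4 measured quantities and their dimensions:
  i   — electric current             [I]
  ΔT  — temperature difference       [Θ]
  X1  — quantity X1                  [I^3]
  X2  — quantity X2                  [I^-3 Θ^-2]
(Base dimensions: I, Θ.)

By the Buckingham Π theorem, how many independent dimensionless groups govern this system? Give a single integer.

2

Dimensional matrix (I×Θ by i×ΔT×X1×X2):
  I: [ 1  0  3 -3]
  Θ: [ 0  1  0 -2]
Echelon form has 2 nonzero rows (pivots: i,ΔT)
n=4, r=2 ⇒ 2 dimensionless groups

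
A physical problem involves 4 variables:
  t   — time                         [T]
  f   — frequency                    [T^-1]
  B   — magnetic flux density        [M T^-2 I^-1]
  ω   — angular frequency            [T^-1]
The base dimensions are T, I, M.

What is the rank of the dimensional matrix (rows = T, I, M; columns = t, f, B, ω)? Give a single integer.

Exponent matrix [T,I,M] × [t,f,B,ω]:
  T: [ 1 -1 -2 -1]
  I: [ 0  0 -1  0]
  M: [ 0  0  1  0]
Echelon form has 2 nonzero rows (pivots: t,B)

2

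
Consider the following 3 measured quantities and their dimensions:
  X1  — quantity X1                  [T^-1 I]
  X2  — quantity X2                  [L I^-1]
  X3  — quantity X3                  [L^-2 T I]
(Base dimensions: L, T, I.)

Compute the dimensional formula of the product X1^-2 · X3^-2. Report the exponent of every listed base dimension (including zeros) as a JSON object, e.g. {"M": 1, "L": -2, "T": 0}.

Dimensional matrix (L×T×I by X1×X2×X3):
  L: [ 0  1 -2]
  T: [-1  0  1]
  I: [ 1 -1  1]
  [L]: (-2)·0+(-2)·-2 = 4
  [T]: (-2)·-1+(-2)·1 = 0
  [I]: (-2)·1+(-2)·1 = -4
⇒ L^4 I^-4

{"L": 4, "T": 0, "I": -4}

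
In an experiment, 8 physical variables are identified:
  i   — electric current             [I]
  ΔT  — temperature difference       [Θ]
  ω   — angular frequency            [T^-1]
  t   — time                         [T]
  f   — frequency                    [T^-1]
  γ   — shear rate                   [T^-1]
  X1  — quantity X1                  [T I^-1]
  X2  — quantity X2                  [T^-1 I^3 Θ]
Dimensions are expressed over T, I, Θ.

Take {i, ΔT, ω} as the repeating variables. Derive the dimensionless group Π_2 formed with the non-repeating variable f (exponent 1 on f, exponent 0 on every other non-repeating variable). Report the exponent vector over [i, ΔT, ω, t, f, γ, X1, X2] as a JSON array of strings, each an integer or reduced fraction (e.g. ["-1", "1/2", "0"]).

Exponent matrix [T,I,Θ] × [i,ΔT,ω,t,f,γ,X1,X2]:
  T: [ 0  0 -1  1 -1 -1  1 -1]
  I: [ 1  0  0  0  0  0 -1  3]
  Θ: [ 0  1  0  0  0  0  0  1]
RREF → pivots at {i,ΔT,ω} ⇒ r = 3
Pivot set = {i,ΔT,ω}, free = {t,f,γ,X1,X2}
RREF:
  r0: [   1    0    0    0    0    0   -1    3]
  r1: [   0    1    0    0    0    0    0    1]
  r2: [   0    0    1   -1    1    1   -1    1]
Fix exponent of f at 1, t at 0, γ at 0, X1 at 0, X2 at 0; solve each RREF row for its pivot's exponent:
  r0: exp(i) + (0)·1 = 0 ⇒ exp(i) = 0
  r1: exp(ΔT) + (0)·1 = 0 ⇒ exp(ΔT) = 0
  r2: exp(ω) + (1)·1 = 0 ⇒ exp(ω) = -1
Π_2 = ω^-1 · f

["0", "0", "-1", "0", "1", "0", "0", "0"]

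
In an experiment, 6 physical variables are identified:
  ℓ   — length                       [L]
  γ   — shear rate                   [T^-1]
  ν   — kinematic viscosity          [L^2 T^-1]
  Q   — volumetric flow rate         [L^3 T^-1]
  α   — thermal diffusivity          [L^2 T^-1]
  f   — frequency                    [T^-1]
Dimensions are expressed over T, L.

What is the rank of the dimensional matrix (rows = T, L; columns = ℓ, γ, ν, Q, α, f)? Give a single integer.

2

Dimensional matrix (T×L by ℓ×γ×ν×Q×α×f):
  T: [ 0 -1 -1 -1 -1 -1]
  L: [ 1  0  2  3  2  0]
RREF → pivots at {ℓ,γ} ⇒ r = 2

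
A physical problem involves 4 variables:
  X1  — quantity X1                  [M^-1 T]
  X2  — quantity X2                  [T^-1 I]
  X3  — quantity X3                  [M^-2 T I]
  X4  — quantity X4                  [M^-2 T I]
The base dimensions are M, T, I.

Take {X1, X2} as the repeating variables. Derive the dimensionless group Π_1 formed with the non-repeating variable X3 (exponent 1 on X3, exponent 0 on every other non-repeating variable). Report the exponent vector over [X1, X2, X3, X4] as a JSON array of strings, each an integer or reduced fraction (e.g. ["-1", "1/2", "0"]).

["-2", "-1", "1", "0"]

Exponent matrix [M,T,I] × [X1,X2,X3,X4]:
  M: [-1  0 -2 -2]
  T: [ 1 -1  1  1]
  I: [ 0  1  1  1]
Row reduction gives pivot columns X1,X2; rank = 2
Repeat: X1,X2; free: X3,X4
RREF:
  r0: [   1    0    2    2]
  r1: [   0    1    1    1]
  r2: [   0    0    0    0]
Fix exponent of X3 at 1, X4 at 0; solve each RREF row for its pivot's exponent:
  r0: exp(X1) + (2)·1 = 0 ⇒ exp(X1) = -2
  r1: exp(X2) + (1)·1 = 0 ⇒ exp(X2) = -1
Π_1 = X1^-2 · X2^-1 · X3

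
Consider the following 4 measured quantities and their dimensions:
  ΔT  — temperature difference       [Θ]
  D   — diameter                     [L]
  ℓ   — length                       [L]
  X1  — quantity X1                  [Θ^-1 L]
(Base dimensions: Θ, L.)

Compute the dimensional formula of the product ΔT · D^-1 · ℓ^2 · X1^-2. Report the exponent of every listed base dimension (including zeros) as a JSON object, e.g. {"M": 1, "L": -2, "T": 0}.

{"Θ": 3, "L": -1}

Dimensional matrix (Θ×L by ΔT×D×ℓ×X1):
  Θ: [ 1  0  0 -1]
  L: [ 0  1  1  1]
  [Θ]: (1)·1+(-1)·0+(2)·0+(-2)·-1 = 3
  [L]: (1)·0+(-1)·1+(2)·1+(-2)·1 = -1
⇒ Θ^3 L^-1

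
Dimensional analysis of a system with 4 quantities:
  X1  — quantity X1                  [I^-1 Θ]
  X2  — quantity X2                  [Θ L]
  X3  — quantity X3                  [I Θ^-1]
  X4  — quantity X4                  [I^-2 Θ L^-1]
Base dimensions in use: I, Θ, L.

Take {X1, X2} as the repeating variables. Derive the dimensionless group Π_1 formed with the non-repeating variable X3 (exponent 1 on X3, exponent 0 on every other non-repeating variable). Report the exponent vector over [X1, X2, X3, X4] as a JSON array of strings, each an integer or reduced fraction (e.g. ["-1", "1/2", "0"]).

Write exponents as rows I,Θ,L / cols X1,X2,X3,X4:
  I: [-1  0  1 -2]
  Θ: [ 1  1 -1  1]
  L: [ 0  1  0 -1]
Row reduction gives pivot columns X1,X2; rank = 2
Repeat: X1,X2; free: X3,X4
RREF:
  r0: [   1    0   -1    2]
  r1: [   0    1    0   -1]
  r2: [   0    0    0    0]
Fix exponent of X3 at 1, X4 at 0; solve each RREF row for its pivot's exponent:
  r0: exp(X1) + (-1)·1 = 0 ⇒ exp(X1) = 1
  r1: exp(X2) + (0)·1 = 0 ⇒ exp(X2) = 0
Π_1 = X1 · X3

["1", "0", "1", "0"]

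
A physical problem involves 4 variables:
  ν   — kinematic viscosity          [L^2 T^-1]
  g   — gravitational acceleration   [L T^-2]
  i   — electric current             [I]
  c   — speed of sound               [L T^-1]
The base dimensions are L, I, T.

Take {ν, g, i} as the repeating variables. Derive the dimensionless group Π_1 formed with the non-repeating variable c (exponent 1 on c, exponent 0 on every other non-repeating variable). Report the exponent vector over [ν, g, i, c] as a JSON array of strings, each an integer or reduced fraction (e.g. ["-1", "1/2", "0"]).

Dimensional matrix (L×I×T by ν×g×i×c):
  L: [ 2  1  0  1]
  I: [ 0  0  1  0]
  T: [-1 -2  0 -1]
Row reduction gives pivot columns ν,g,i; rank = 3
Pivot set = {ν,g,i}, free = {c}
RREF:
  r0: [   1    0    0  1/3]
  r1: [   0    1    0  1/3]
  r2: [   0    0    1    0]
Fix exponent of c at 1; solve each RREF row for its pivot's exponent:
  r0: exp(ν) + (1/3)·1 = 0 ⇒ exp(ν) = -1/3
  r1: exp(g) + (1/3)·1 = 0 ⇒ exp(g) = -1/3
  r2: exp(i) + (0)·1 = 0 ⇒ exp(i) = 0
Π_1 = ν^(-1/3) · g^(-1/3) · c

["-1/3", "-1/3", "0", "1"]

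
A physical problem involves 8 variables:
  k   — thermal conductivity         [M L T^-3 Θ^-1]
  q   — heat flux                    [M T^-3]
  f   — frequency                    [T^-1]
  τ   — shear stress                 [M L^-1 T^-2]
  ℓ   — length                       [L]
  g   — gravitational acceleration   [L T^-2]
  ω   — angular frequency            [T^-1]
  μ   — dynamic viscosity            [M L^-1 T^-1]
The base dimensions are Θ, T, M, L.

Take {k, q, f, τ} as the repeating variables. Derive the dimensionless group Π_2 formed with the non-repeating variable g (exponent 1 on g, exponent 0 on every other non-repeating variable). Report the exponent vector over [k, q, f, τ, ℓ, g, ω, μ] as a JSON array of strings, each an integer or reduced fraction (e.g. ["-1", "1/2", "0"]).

Write exponents as rows Θ,T,M,L / cols k,q,f,τ,ℓ,g,ω,μ:
  Θ: [-1  0  0  0  0  0  0  0]
  T: [-3 -3 -1 -2  0 -2 -1 -1]
  M: [ 1  1  0  1  0  0  0  1]
  L: [ 1  0  0 -1  1  1  0 -1]
RREF → pivots at {k,q,f,τ} ⇒ r = 4
Repeat: k,q,f,τ; free: ℓ,g,ω,μ
RREF:
  r0: [   1    0    0    0    0    0    0    0]
  r1: [   0    1    0    0    1    1    0    0]
  r2: [   0    0    1    0   -1    1    1   -1]
  r3: [   0    0    0    1   -1   -1    0    1]
Fix exponent of g at 1, ℓ at 0, ω at 0, μ at 0; solve each RREF row for its pivot's exponent:
  r0: exp(k) + (0)·1 = 0 ⇒ exp(k) = 0
  r1: exp(q) + (1)·1 = 0 ⇒ exp(q) = -1
  r2: exp(f) + (1)·1 = 0 ⇒ exp(f) = -1
  r3: exp(τ) + (-1)·1 = 0 ⇒ exp(τ) = 1
Π_2 = q^-1 · f^-1 · τ · g

["0", "-1", "-1", "1", "0", "1", "0", "0"]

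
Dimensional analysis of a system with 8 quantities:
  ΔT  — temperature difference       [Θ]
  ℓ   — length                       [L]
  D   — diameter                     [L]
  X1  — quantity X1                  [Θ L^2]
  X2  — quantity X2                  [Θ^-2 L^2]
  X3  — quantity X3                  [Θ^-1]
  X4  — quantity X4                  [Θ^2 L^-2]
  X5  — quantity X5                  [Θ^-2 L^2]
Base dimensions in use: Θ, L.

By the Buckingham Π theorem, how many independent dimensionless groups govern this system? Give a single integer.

Write exponents as rows Θ,L / cols ΔT,ℓ,D,X1,X2,X3,X4,X5:
  Θ: [ 1  0  0  1 -2 -1  2 -2]
  L: [ 0  1  1  2  2  0 -2  2]
Echelon form has 2 nonzero rows (pivots: ΔT,ℓ)
n=8, r=2 ⇒ 6 dimensionless groups

6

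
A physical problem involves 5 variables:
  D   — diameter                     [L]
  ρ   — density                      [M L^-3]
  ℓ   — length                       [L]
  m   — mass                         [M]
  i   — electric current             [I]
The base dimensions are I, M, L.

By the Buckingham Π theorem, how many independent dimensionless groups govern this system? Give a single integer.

2

Dimensional matrix (I×M×L by D×ρ×ℓ×m×i):
  I: [ 0  0  0  0  1]
  M: [ 0  1  0  1  0]
  L: [ 1 -3  1  0  0]
Echelon form has 3 nonzero rows (pivots: D,ρ,i)
Π count = n − r = 5 − 3 = 2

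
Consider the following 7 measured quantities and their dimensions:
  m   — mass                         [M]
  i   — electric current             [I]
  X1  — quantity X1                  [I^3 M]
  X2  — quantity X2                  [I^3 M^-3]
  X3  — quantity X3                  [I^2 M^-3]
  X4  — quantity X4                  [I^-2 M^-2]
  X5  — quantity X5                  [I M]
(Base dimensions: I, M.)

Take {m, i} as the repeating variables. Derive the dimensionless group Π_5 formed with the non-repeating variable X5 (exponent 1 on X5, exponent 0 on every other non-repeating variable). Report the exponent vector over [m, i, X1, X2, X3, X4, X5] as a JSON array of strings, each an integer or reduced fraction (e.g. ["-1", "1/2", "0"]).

Write exponents as rows I,M / cols m,i,X1,X2,X3,X4,X5:
  I: [ 0  1  3  3  2 -2  1]
  M: [ 1  0  1 -3 -3 -2  1]
Row reduction gives pivot columns m,i; rank = 2
Pivot set = {m,i}, free = {X1,X2,X3,X4,X5}
RREF:
  r0: [   1    0    1   -3   -3   -2    1]
  r1: [   0    1    3    3    2   -2    1]
Fix exponent of X5 at 1, X1 at 0, X2 at 0, X3 at 0, X4 at 0; solve each RREF row for its pivot's exponent:
  r0: exp(m) + (1)·1 = 0 ⇒ exp(m) = -1
  r1: exp(i) + (1)·1 = 0 ⇒ exp(i) = -1
Π_5 = m^-1 · i^-1 · X5

["-1", "-1", "0", "0", "0", "0", "1"]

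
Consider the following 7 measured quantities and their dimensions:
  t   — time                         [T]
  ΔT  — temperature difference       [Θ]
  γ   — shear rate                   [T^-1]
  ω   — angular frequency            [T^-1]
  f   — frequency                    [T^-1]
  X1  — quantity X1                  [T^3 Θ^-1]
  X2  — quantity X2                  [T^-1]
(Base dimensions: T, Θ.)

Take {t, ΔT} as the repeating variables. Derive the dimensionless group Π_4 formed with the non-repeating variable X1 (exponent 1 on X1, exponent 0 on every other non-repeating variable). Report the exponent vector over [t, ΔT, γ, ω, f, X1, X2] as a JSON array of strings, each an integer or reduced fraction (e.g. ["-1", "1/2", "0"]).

Write exponents as rows T,Θ / cols t,ΔT,γ,ω,f,X1,X2:
  T: [ 1  0 -1 -1 -1  3 -1]
  Θ: [ 0  1  0  0  0 -1  0]
RREF → pivots at {t,ΔT} ⇒ r = 2
Pivot set = {t,ΔT}, free = {γ,ω,f,X1,X2}
RREF:
  r0: [   1    0   -1   -1   -1    3   -1]
  r1: [   0    1    0    0    0   -1    0]
Fix exponent of X1 at 1, γ at 0, ω at 0, f at 0, X2 at 0; solve each RREF row for its pivot's exponent:
  r0: exp(t) + (3)·1 = 0 ⇒ exp(t) = -3
  r1: exp(ΔT) + (-1)·1 = 0 ⇒ exp(ΔT) = 1
Π_4 = t^-3 · ΔT · X1

["-3", "1", "0", "0", "0", "1", "0"]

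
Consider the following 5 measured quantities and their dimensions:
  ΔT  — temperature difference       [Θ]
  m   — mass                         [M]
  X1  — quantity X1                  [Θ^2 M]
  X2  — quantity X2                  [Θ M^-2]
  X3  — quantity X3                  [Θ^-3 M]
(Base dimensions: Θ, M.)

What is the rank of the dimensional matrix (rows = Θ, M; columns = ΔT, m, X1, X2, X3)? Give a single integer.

Dimensional matrix (Θ×M by ΔT×m×X1×X2×X3):
  Θ: [ 1  0  2  1 -3]
  M: [ 0  1  1 -2  1]
Echelon form has 2 nonzero rows (pivots: ΔT,m)

2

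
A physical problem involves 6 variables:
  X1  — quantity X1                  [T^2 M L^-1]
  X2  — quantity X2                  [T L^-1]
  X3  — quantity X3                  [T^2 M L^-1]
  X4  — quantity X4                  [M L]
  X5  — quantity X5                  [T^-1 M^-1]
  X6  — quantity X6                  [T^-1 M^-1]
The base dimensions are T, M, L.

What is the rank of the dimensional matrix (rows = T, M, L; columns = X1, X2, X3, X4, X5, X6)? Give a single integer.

Dimensional matrix (T×M×L by X1×X2×X3×X4×X5×X6):
  T: [ 2  1  2  0 -1 -1]
  M: [ 1  0  1  1 -1 -1]
  L: [-1 -1 -1  1  0  0]
RREF → pivots at {X1,X2} ⇒ r = 2

2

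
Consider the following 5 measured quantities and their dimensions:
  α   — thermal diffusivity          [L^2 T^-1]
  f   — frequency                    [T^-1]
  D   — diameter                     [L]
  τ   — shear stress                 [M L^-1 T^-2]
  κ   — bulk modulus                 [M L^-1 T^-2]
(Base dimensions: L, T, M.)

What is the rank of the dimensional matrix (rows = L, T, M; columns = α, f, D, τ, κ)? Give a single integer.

Exponent matrix [L,T,M] × [α,f,D,τ,κ]:
  L: [ 2  0  1 -1 -1]
  T: [-1 -1  0 -2 -2]
  M: [ 0  0  0  1  1]
Echelon form has 3 nonzero rows (pivots: α,f,τ)

3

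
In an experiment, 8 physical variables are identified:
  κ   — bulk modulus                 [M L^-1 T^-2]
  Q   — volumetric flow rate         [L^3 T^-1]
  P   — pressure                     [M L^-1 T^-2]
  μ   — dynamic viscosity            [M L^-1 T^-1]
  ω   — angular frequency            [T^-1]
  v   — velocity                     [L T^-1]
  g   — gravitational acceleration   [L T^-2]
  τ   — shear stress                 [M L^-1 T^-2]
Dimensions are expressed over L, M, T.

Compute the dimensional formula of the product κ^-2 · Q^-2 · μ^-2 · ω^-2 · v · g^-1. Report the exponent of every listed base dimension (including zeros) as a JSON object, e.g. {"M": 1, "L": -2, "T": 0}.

{"L": -2, "M": -4, "T": 11}

Dimensional matrix (L×M×T by κ×Q×P×μ×ω×v×g×τ):
  L: [-1  3 -1 -1  0  1  1 -1]
  M: [ 1  0  1  1  0  0  0  1]
  T: [-2 -1 -2 -1 -1 -1 -2 -2]
  [L]: (-2)·-1+(-2)·3+(-2)·-1+(-2)·0+(1)·1+(-1)·1 = -2
  [M]: (-2)·1+(-2)·0+(-2)·1+(-2)·0+(1)·0+(-1)·0 = -4
  [T]: (-2)·-2+(-2)·-1+(-2)·-1+(-2)·-1+(1)·-1+(-1)·-2 = 11
⇒ L^-2 M^-4 T^11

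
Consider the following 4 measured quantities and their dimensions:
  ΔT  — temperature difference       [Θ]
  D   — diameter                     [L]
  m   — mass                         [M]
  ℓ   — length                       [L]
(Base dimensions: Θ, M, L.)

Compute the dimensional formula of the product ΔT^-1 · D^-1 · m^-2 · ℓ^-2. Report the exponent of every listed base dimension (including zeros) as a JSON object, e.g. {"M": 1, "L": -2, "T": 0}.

Write exponents as rows Θ,M,L / cols ΔT,D,m,ℓ:
  Θ: [ 1  0  0  0]
  M: [ 0  0  1  0]
  L: [ 0  1  0  1]
  [Θ]: (-1)·1+(-1)·0+(-2)·0+(-2)·0 = -1
  [M]: (-1)·0+(-1)·0+(-2)·1+(-2)·0 = -2
  [L]: (-1)·0+(-1)·1+(-2)·0+(-2)·1 = -3
⇒ Θ^-1 M^-2 L^-3

{"Θ": -1, "M": -2, "L": -3}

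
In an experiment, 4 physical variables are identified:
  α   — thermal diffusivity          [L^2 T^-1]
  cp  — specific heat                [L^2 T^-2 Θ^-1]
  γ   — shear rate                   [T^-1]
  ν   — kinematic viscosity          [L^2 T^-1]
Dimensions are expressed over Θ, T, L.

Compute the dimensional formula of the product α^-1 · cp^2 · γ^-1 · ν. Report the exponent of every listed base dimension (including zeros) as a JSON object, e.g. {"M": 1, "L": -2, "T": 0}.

Dimensional matrix (Θ×T×L by α×cp×γ×ν):
  Θ: [ 0 -1  0  0]
  T: [-1 -2 -1 -1]
  L: [ 2  2  0  2]
  [Θ]: (-1)·0+(2)·-1+(-1)·0+(1)·0 = -2
  [T]: (-1)·-1+(2)·-2+(-1)·-1+(1)·-1 = -3
  [L]: (-1)·2+(2)·2+(-1)·0+(1)·2 = 4
⇒ Θ^-2 T^-3 L^4

{"Θ": -2, "T": -3, "L": 4}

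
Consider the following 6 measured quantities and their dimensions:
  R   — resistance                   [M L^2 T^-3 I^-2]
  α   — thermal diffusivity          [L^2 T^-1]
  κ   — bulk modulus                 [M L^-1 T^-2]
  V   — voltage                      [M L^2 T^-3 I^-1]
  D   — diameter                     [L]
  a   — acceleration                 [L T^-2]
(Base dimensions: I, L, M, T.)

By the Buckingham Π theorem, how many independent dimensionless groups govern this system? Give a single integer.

Exponent matrix [I,L,M,T] × [R,α,κ,V,D,a]:
  I: [-2  0  0 -1  0  0]
  L: [ 2  2 -1  2  1  1]
  M: [ 1  0  1  1  0  0]
  T: [-3 -1 -2 -3  0 -2]
Row reduction gives pivot columns R,α,κ,V; rank = 4
6 vars − rank 4 = 2 Π groups

2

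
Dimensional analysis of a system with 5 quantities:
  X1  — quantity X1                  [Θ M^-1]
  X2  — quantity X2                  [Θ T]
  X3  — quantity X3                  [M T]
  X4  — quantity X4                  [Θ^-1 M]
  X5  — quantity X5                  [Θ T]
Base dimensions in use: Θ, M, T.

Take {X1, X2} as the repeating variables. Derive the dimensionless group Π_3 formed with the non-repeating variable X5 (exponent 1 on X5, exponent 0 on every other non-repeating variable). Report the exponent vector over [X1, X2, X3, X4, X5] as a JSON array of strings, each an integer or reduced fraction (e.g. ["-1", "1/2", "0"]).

["0", "-1", "0", "0", "1"]

Exponent matrix [Θ,M,T] × [X1,X2,X3,X4,X5]:
  Θ: [ 1  1  0 -1  1]
  M: [-1  0  1  1  0]
  T: [ 0  1  1  0  1]
Row reduction gives pivot columns X1,X2; rank = 2
Pivot set = {X1,X2}, free = {X3,X4,X5}
RREF:
  r0: [   1    0   -1   -1    0]
  r1: [   0    1    1    0    1]
  r2: [   0    0    0    0    0]
Fix exponent of X5 at 1, X3 at 0, X4 at 0; solve each RREF row for its pivot's exponent:
  r0: exp(X1) + (0)·1 = 0 ⇒ exp(X1) = 0
  r1: exp(X2) + (1)·1 = 0 ⇒ exp(X2) = -1
Π_3 = X2^-1 · X5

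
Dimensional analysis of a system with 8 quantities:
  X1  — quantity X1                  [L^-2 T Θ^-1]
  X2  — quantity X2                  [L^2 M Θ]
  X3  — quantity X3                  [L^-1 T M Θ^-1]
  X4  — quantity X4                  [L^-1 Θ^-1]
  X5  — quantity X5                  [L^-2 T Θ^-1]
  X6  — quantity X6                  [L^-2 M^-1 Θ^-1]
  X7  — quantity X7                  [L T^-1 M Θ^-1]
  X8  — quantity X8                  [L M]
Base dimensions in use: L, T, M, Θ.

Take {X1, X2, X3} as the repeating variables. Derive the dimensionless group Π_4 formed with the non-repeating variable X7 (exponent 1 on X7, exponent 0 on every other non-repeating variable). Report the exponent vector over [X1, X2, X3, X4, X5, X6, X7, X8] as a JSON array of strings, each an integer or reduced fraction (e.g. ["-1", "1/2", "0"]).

Write exponents as rows L,T,M,Θ / cols X1,X2,X3,X4,X5,X6,X7,X8:
  L: [-2  2 -1 -1 -2 -2  1  1]
  T: [ 1  0  1  0  1  0 -1  0]
  M: [ 0  1  1  0  0 -1  1  1]
  Θ: [-1  1 -1 -1 -1 -1 -1  0]
Row reduction gives pivot columns X1,X2,X3; rank = 3
Pivot set = {X1,X2,X3}, free = {X4,X5,X6,X7,X8}
RREF:
  r0: [   1    0    0   -1    1    0   -4   -1]
  r1: [   0    1    0   -1    0   -1   -2    0]
  r2: [   0    0    1    1    0    0    3    1]
  r3: [   0    0    0    0    0    0    0    0]
Fix exponent of X7 at 1, X4 at 0, X5 at 0, X6 at 0, X8 at 0; solve each RREF row for its pivot's exponent:
  r0: exp(X1) + (-4)·1 = 0 ⇒ exp(X1) = 4
  r1: exp(X2) + (-2)·1 = 0 ⇒ exp(X2) = 2
  r2: exp(X3) + (3)·1 = 0 ⇒ exp(X3) = -3
Π_4 = X1^4 · X2^2 · X3^-3 · X7

["4", "2", "-3", "0", "0", "0", "1", "0"]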